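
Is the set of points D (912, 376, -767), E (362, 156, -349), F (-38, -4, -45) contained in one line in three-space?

DE = (-550, -220, 418), DF = (-950, -380, 722).
Each component of DF is 19/11 times the corresponding component of DE, so DF = 19/11·DE and the points are collinear.

Yes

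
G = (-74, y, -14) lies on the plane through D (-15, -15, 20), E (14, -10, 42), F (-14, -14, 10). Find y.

-26

The plane through D, E, F has equation −72x + 312y + 24z = -3120.
Substituting G: (312)y + (4992) = -3120, so y = -26.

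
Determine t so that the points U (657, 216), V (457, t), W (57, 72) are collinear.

Collinearity: (V − U) must be parallel to (W − U) = (-600, -144).
Cross-multiplying the components: (t − 216)·(-600) = (-200)·(-144).
Solving gives t = 168.

168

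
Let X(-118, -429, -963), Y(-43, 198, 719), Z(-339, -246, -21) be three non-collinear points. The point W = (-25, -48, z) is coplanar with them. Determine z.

Coplanarity requires XY · (XZ × XW) = 0.
XY = (75, 627, 1682), XZ = (-221, 183, 942); the triple product is linear in z with coefficient 152292 and constant term 4416468.
Setting it to zero: z = -29.

-29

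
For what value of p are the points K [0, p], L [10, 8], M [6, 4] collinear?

-2

Collinearity: (K − L) must be parallel to (M − L) = (-4, -4).
Cross-multiplying the components: (p − 8)·(-4) = (-10)·(-4).
Solving gives p = -2.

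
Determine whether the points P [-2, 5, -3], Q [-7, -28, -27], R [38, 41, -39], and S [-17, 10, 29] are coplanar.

The four points are coplanar iff the 3×3 determinant with rows PQ, PR, PS is zero.
Rows: (-5, -33, -24), (40, 36, -36), (-15, 5, 32).
Expanding along the first row: (-5)(1332) − (-33)(740) + (-24)(740) = 0.
Zero determinant ⇒ coplanar.

Yes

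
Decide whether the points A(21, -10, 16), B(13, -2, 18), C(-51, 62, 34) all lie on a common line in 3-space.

Yes

AB = (-8, 8, 2), AC = (-72, 72, 18).
Each component of AC is 9 times the corresponding component of AB, so AC = 9·AB and the points are collinear.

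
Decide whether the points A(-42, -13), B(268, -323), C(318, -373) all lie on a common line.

AB = (310, -310), AC = (360, -360).
Twice the signed area of △ABC is (310)(-360) − (-310)(360) = 0.
The triangle is degenerate (zero area), so the points are collinear.

Yes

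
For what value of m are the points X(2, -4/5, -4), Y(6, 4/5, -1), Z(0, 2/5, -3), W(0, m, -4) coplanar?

-2/5

Coplanarity ⇔ det[XY; XZ; XW] = 0.
Expanding, this is linear in m: (-10)m + (-4) = 0.
So m = -2/5.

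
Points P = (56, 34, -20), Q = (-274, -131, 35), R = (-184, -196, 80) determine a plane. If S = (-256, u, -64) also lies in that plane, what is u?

Coplanarity requires PQ · (PR × PS) = 0.
PQ = (-330, -165, 55), PR = (-240, -230, 100); the triple product is linear in u with coefficient 19800 and constant term -1069200.
Setting it to zero: u = 54.

54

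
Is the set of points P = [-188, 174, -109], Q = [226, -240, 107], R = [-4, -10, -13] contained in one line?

PQ = (414, -414, 216), PR = (184, -184, 96).
Each component of PR is 4/9 times the corresponding component of PQ, so PR = 4/9·PQ and the points are collinear.

Yes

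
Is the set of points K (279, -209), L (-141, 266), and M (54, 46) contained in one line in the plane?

KL = (-420, 475), KM = (-225, 255).
det[KL; KM] = (-420)(255) − (475)(-225) = -225.
The determinant is nonzero, so they are not collinear.

No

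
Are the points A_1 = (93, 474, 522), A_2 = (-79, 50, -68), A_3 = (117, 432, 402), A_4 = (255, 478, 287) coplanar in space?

A normal to the plane through A_1, A_2, A_3 is n = A_1A_2 × A_1A_3 = (26100, -34800, 17400).
The plane has equation n·P = -4985100. For A_4: n·A_4 = -4985100.
Equal, so A_4 lies in the plane and all four are coplanar.

Yes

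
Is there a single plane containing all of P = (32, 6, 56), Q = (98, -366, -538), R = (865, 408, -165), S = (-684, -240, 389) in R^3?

No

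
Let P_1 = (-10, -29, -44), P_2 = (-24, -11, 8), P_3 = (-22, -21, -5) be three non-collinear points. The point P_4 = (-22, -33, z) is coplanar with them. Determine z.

The plane through P_1, P_2, P_3 has equation 286x − 78y + 104z = -5174.
Substituting P_4: (104)z + (-3718) = -5174, so z = -14.

-14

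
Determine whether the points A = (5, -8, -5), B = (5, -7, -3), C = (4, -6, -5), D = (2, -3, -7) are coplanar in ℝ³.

A normal to the plane through A, B, C is n = AB × AC = (-4, -2, 1).
The plane has equation n·P = -9. For D: n·D = -9.
Equal, so D lies in the plane and all four are coplanar.

Yes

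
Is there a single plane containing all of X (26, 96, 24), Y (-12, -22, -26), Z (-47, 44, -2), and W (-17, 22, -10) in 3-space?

The four points are coplanar iff the 3×3 determinant with rows XY, XZ, XW is zero.
Rows: (-38, -118, -50), (-73, -52, -26), (-43, -74, -34).
Expanding along the first row: (-38)(-156) − (-118)(1364) + (-50)(3166) = 8580.
Nonzero ⇒ not coplanar.

No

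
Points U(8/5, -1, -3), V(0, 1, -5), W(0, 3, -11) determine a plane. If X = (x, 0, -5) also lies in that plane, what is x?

6/5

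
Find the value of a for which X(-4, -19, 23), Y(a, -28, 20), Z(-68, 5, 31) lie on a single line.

Direction XZ = (-64, 24, 8). From the y-coordinate of Y, the parameter along the line is τ = (-28 − (-19))/24 = -3/8.
Then a = (-4) + (-3/8)·(-64) = 20.

20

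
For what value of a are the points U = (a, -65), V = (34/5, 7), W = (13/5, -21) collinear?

The three points are collinear iff det[UV; UW] = 0.
This determinant is linear in a: (28)a + (112) = 0, so a = -4.

-4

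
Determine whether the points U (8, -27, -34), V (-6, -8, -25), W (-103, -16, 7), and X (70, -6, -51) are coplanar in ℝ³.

The four points are coplanar iff the 3×3 determinant with rows UV, UW, UX is zero.
Rows: (-14, 19, 9), (-111, 11, 41), (62, 21, -17).
Expanding along the first row: (-14)(-1048) − (19)(-655) + (9)(-3013) = 0.
Zero determinant ⇒ coplanar.

Yes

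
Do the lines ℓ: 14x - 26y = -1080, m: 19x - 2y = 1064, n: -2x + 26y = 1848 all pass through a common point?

Yes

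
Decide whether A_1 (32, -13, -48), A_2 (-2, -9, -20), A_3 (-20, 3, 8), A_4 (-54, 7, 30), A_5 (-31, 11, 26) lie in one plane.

The plane through A_1, A_2, A_3 has normal n = A_1A_2 × A_1A_3 = (-224, 448, -336) and equation n·P = 3136.
Checking the remaining points: n·A_4 = 5152, n·A_5 = 3136.
Since n·A_4 = 5152 ≠ 3136, A_4 is off the plane and the points are not all coplanar.

No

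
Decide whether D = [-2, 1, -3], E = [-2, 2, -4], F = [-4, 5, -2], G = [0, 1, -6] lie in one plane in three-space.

With D as base: DE = (0, 1, -1), DF = (-2, 4, 1), DG = (2, 0, -3).
DF × DG = (-12, -4, -8).
DE · (DF × DG) = 4.
Since 4 ≠ 0, the four points are not coplanar.

No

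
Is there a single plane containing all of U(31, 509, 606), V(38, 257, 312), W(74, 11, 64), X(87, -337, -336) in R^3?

No

With U as base: UV = (7, -252, -294), UW = (43, -498, -542), UX = (56, -846, -942).
UW × UX = (10584, 10154, -8490).
UV · (UW × UX) = 11340.
Since 11340 ≠ 0, the four points are not coplanar.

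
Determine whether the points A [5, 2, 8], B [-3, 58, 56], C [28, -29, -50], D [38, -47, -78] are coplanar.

Yes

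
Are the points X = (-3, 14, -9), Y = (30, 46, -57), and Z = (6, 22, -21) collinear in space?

XY = (33, 32, -48), XZ = (9, 8, -12).
Comparing components 3 and 1: (-48)(9) − (33)(-12) = -36 ≠ 0, so XY and XZ are not parallel and the points are not collinear.

No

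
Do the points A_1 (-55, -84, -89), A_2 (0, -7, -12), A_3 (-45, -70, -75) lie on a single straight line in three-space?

Yes

A_1A_2 = (55, 77, 77), A_1A_3 = (10, 14, 14).
Each component of A_1A_3 is 2/11 times the corresponding component of A_1A_2, so A_1A_3 = 2/11·A_1A_2 and the points are collinear.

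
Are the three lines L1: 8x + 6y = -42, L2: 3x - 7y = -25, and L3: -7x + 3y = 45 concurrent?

Yes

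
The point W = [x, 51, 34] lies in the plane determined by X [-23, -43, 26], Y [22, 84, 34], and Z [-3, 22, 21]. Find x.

11

The plane through X, Y, Z has equation −1155x + 385y + 385z = 20020.
Substituting W: (-1155)x + (32725) = 20020, so x = 11.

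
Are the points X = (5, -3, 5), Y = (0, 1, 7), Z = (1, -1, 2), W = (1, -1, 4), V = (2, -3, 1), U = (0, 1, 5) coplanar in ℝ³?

The plane through X, Y, Z has normal n = XY × XZ = (-16, -23, 6) and equation n·P = 19.
Checking the remaining points: n·W = 31, n·V = 43, n·U = 7.
Since n·W = 31 ≠ 19, W is off the plane and the points are not all coplanar.

No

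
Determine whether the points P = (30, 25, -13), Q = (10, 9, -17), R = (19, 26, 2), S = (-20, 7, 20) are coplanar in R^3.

No

With P as base: PQ = (-20, -16, -4), PR = (-11, 1, 15), PS = (-50, -18, 33).
PR × PS = (303, -387, 248).
PQ · (PR × PS) = -860.
Since -860 ≠ 0, the four points are not coplanar.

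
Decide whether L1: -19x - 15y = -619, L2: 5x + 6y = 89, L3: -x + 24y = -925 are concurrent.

Yes

Intersecting L1 and L2: solving the 2×2 system gives (x, y) = (61, -36).
Substitute into L3: (-1)(61) + (24)(-36) = -925.
This equals -925, so (61, -36) lies on all three lines and they are concurrent.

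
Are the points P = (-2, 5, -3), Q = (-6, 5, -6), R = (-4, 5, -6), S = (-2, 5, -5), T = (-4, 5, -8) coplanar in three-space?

Yes

The plane through P, Q, R has normal n = PQ × PR = (0, -6, 0) and equation n·X = -30.
Checking the remaining points: n·S = -30, n·T = -30.
All equal -30, so all 5 points lie in one plane.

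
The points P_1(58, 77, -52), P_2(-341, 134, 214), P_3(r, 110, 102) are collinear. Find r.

Direction P_1P_2 = (-399, 57, 266). From the y-coordinate of P_3, the parameter along the line is τ = (110 − 77)/57 = 11/19.
Then r = 58 + 11/19·(-399) = -173.

-173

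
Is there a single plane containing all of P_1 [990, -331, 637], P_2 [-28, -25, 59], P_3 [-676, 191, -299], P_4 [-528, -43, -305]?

No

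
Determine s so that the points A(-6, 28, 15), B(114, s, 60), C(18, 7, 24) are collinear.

-77

Collinearity requires AB × AC = 0; each component is linear in s.
The x-component gives (9)s + (693) = 0, so s = -77.
The remaining components then also vanish.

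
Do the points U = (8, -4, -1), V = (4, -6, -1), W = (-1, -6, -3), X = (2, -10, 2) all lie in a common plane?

No

With U as base: UV = (-4, -2, 0), UW = (-9, -2, -2), UX = (-6, -6, 3).
UW × UX = (-18, 39, 42).
UV · (UW × UX) = -6.
Since -6 ≠ 0, the four points are not coplanar.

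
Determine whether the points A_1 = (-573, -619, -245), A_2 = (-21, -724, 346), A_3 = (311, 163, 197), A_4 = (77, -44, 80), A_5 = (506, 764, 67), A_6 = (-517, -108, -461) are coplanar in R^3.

The plane through A_1, A_2, A_3 has normal n = A_1A_2 × A_1A_3 = (-508572, 278460, 524484) and equation n·P = -9453564.
Checking the remaining points: n·A_4 = -9453564, n·A_5 = -9453564, n·A_6 = -8929080.
Since n·A_6 = -8929080 ≠ -9453564, A_6 is off the plane and the points are not all coplanar.

No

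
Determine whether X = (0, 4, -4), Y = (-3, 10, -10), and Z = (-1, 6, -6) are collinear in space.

XY = (-3, 6, -6), XZ = (-1, 2, -2).
Each component of XZ is 1/3 times the corresponding component of XY, so XZ = 1/3·XY and the points are collinear.

Yes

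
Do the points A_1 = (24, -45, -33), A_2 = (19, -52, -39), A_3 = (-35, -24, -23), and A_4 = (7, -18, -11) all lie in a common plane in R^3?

No

The four points are coplanar iff the 3×3 determinant with rows A_1A_2, A_1A_3, A_1A_4 is zero.
Rows: (-5, -7, -6), (-59, 21, 10), (-17, 27, 22).
Expanding along the first row: (-5)(192) − (-7)(-1128) + (-6)(-1236) = -1440.
Nonzero ⇒ not coplanar.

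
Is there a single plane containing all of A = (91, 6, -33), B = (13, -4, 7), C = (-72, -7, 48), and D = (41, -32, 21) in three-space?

The four points are coplanar iff the 3×3 determinant with rows AB, AC, AD is zero.
Rows: (-78, -10, 40), (-163, -13, 81), (-50, -38, 54).
Expanding along the first row: (-78)(2376) − (-10)(-4752) + (40)(5544) = -11088.
Nonzero ⇒ not coplanar.

No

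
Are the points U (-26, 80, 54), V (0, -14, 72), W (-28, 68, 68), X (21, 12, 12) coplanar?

With U as base: UV = (26, -94, 18), UW = (-2, -12, 14), UX = (47, -68, -42).
UW × UX = (1456, 574, 700).
UV · (UW × UX) = -3500.
Since -3500 ≠ 0, the four points are not coplanar.

No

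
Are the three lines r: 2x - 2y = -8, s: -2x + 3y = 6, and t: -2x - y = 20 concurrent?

The three lines meet at one point iff the augmented coefficient matrix [aᵢ bᵢ cᵢ] has rank < 3, i.e. its determinant vanishes.
Here the determinant is 12.
Nonzero, so no common point exists.

No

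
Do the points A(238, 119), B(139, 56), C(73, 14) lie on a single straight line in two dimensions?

Yes

AB = (-99, -63), AC = (-165, -105).
det[AB; AC] = (-99)(-105) − (-63)(-165) = 0.
The determinant is zero, so the points are collinear.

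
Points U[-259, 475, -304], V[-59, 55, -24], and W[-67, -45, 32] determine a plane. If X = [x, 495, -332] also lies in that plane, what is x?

-345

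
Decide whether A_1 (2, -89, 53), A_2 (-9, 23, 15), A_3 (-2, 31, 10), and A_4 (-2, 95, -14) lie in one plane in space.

No

The four points are coplanar iff the 3×3 determinant with rows A_1A_2, A_1A_3, A_1A_4 is zero.
Rows: (-11, 112, -38), (-4, 120, -43), (-4, 184, -67).
Expanding along the first row: (-11)(-128) − (112)(96) + (-38)(-256) = 384.
Nonzero ⇒ not coplanar.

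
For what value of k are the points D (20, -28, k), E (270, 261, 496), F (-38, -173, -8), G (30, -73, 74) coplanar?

-356

Coplanarity ⇔ det[DE; DF; DG] = 0.
Expanding, this is linear in k: (1288)k + (458528) = 0.
So k = -356.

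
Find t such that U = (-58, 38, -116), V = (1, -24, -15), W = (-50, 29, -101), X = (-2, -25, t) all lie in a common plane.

-11

Normal to plane UVW: n = (-21, -77, -35); plane equation n·P = 2352.
Requiring n·X = 2352: (-35)t + (1967) = 2352.
So t = -11.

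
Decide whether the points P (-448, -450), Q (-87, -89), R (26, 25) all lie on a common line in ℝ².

PQ = (361, 361), PR = (474, 475).
Twice the signed area of △PQR is (361)(475) − (361)(474) = 361.
The area is nonzero, so the three points are not collinear.

No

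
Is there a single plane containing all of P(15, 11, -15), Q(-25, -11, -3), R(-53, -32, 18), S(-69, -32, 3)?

A normal to the plane through P, Q, R is n = PQ × PR = (-210, 504, 224).
The plane has equation n·X = -966. For S: n·S = -966.
Equal, so S lies in the plane and all four are coplanar.

Yes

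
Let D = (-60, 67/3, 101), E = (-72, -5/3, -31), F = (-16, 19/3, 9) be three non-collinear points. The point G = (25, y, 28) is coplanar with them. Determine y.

The plane through D, E, F has equation 96x − 6912y + 1248z = -34080.
Substituting G: (-6912)y + (37344) = -34080, so y = 31/3.

31/3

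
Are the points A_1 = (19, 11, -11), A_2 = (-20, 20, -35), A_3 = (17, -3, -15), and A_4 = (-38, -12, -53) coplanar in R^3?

A normal to the plane through A_1, A_2, A_3 is n = A_1A_2 × A_1A_3 = (-372, -108, 564).
The plane has equation n·P = -14460. For A_4: n·A_4 = -14460.
Equal, so A_4 lies in the plane and all four are coplanar.

Yes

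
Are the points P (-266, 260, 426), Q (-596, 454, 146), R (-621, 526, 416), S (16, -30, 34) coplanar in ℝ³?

Yes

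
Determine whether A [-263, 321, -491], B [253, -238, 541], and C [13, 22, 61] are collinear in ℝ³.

Yes

AB = (516, -559, 1032), AC = (276, -299, 552).
AB × AC = (0, 0, 0).
The cross product vanishes, so the three points are collinear.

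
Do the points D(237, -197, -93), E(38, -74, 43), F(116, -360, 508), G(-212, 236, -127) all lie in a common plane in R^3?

A normal to the plane through D, E, F is n = DE × DF = (96091, 103143, 47320).
The plane has equation n·P = -1946364. For G: n·G = -2039184.
-2039184 ≠ -1946364, so G is off the plane.

No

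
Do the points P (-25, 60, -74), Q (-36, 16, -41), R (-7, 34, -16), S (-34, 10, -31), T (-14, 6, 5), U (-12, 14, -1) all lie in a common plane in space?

Yes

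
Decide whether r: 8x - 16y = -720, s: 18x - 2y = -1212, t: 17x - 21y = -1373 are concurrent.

Intersecting r and s: solving the 2×2 system gives (x, y) = (-66, 12).
Substitute into t: (17)(-66) + (-21)(12) = -1374.
But t requires -1373 ≠ -1374, so the three lines have no common point.

No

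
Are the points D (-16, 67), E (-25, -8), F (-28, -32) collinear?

DE = (-9, -75), DF = (-12, -99).
If collinear, DF would be a scalar multiple of DE. But (-9)·(-99) ≠ (-75)·(-12) (difference -9), so they are not parallel; the points are not collinear.

No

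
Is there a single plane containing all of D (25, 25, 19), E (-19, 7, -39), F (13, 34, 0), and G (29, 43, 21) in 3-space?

With D as base: DE = (-44, -18, -58), DF = (-12, 9, -19), DG = (4, 18, 2).
DF × DG = (360, -52, -252).
DE · (DF × DG) = -288.
Since -288 ≠ 0, the four points are not coplanar.

No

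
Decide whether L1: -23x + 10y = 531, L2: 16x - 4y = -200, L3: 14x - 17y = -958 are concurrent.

The three lines meet at one point iff the augmented coefficient matrix [aᵢ bᵢ cᵢ] has rank < 3, i.e. its determinant vanishes.
Here the determinant is 648.
Nonzero, so no common point exists.

No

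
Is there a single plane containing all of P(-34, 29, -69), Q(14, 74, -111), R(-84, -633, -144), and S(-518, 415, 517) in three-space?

The four points are coplanar iff the 3×3 determinant with rows PQ, PR, PS is zero.
Rows: (48, 45, -42), (-50, -662, -75), (-484, 386, 586).
Expanding along the first row: (48)(-358982) − (45)(-65600) + (-42)(-339708) = -11400.
Nonzero ⇒ not coplanar.

No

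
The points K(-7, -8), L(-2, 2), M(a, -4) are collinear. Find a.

-5

Collinearity: (M − K) must be parallel to (L − K) = (5, 10).
Cross-multiplying the components: (a − (-7))·(10) = (4)·(5).
Solving gives a = -5.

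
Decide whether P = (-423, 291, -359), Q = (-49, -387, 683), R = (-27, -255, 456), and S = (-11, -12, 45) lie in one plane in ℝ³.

With P as base: PQ = (374, -678, 1042), PR = (396, -546, 815), PS = (412, -303, 404).
PR × PS = (26361, 175796, 104964).
PQ · (PR × PS) = 41814.
Since 41814 ≠ 0, the four points are not coplanar.

No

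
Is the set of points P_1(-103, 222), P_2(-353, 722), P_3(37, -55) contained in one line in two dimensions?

No

P_1P_2 = (-250, 500), P_1P_3 = (140, -277).
If collinear, P_1P_3 would be a scalar multiple of P_1P_2. But (-250)·(-277) ≠ (500)·(140) (difference -750), so they are not parallel; the points are not collinear.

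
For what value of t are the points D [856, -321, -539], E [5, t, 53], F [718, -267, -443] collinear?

Collinearity requires DE × DF = 0; each component is linear in t.
The x-component gives (96)t + (-1152) = 0, so t = 12.
The remaining components then also vanish.

12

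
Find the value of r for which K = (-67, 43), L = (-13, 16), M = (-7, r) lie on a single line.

Collinearity: (M − K) must be parallel to (L − K) = (54, -27).
Cross-multiplying the components: (r − 43)·(54) = (60)·(-27).
Solving gives r = 13.

13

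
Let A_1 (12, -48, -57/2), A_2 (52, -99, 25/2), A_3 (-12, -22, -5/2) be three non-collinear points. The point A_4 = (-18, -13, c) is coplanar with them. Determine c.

-47/2

A normal to the plane is n = A_1A_2 × A_1A_3 = (-2392, -2024, -184).
A_4 lies in the plane iff n · A_1A_4 = 0.
This gives (-184)c + (-4324) = 0, so c = -47/2.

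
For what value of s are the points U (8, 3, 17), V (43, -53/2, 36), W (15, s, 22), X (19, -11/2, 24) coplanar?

Normal to plane UVX: n = (-45, -36, 27); plane equation n·P = -9.
Requiring n·W = -9: (-36)s + (-81) = -9.
So s = -2.

-2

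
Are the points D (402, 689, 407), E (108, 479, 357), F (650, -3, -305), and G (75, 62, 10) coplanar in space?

The four points are coplanar iff the 3×3 determinant with rows DE, DF, DG is zero.
Rows: (-294, -210, -50), (248, -692, -712), (-327, -627, -397).
Expanding along the first row: (-294)(-171700) − (-210)(-331280) + (-50)(-381780) = 0.
Zero determinant ⇒ coplanar.

Yes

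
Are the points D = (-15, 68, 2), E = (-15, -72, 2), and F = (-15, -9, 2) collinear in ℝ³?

Yes

DE = (0, -140, 0), DF = (0, -77, 0).
DE × DF = (0, 0, 0).
The cross product vanishes, so the three points are collinear.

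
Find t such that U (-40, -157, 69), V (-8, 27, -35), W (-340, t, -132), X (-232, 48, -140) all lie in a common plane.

-34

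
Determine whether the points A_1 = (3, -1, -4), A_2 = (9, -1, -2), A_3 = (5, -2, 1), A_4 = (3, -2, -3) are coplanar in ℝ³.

The four points are coplanar iff the 3×3 determinant with rows A_1A_2, A_1A_3, A_1A_4 is zero.
Rows: (6, 0, 2), (2, -1, 5), (0, -1, 1).
Expanding along the first row: (6)(4) − (0)(2) + (2)(-2) = 20.
Nonzero ⇒ not coplanar.

No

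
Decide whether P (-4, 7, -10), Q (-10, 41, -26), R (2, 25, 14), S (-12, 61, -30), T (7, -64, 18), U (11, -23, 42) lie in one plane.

No

The plane through P, Q, R has normal n = PQ × PR = (1104, 48, -312) and equation n·X = -960.
Checking the remaining points: n·S = -960, n·T = -960, n·U = -2064.
Since n·U = -2064 ≠ -960, U is off the plane and the points are not all coplanar.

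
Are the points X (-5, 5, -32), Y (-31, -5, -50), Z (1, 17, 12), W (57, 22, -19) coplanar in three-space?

No

A normal to the plane through X, Y, Z is n = XY × XZ = (-224, 1036, -252).
The plane has equation n·P = 14364. For W: n·W = 14812.
14812 ≠ 14364, so W is off the plane.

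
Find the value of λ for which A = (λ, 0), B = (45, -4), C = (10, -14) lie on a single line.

The three points are collinear iff det[AB; AC] = 0.
This determinant is linear in λ: (10)λ + (-590) = 0, so λ = 59.

59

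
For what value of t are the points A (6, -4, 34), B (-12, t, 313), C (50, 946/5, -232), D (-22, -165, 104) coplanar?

-89/5

The points are coplanar iff AB · (AC × AD) = 0.
Expanding, this is linear in t: (4368)t + (388752/5) = 0.
So t = -89/5.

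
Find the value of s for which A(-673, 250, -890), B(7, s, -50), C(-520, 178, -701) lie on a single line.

Direction AC = (153, -72, 189). From the x-coordinate of B, the parameter along the line is τ = (7 − (-673))/153 = 40/9.
Then s = 250 + 40/9·(-72) = -70.

-70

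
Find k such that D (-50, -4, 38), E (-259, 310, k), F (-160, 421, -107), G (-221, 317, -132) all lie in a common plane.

-157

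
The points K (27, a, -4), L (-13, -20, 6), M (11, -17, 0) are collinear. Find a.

Collinearity requires KL × KM = 0; each component is linear in a.
The x-component gives (6)a + (90) = 0, so a = -15.
The remaining components then also vanish.

-15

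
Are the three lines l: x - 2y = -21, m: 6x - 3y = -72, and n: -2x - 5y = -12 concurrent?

Intersecting l and m: solving the 2×2 system gives (x, y) = (-9, 6).
Substitute into n: (-2)(-9) + (-5)(6) = -12.
This equals -12, so (-9, 6) lies on all three lines and they are concurrent.

Yes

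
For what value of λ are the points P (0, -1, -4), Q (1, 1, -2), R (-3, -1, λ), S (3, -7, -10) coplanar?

Coplanarity ⇔ det[PQ; PR; PS] = 0.
Expanding, this is linear in λ: (12)λ + (48) = 0.
So λ = -4.

-4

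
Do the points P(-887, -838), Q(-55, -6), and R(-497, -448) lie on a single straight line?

Yes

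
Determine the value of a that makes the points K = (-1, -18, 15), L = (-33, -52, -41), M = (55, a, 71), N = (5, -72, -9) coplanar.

Coplanarity ⇔ det[KL; KM; KN] = 0.
Expanding, this is linear in a: (1104)a + (35328) = 0.
So a = -32.

-32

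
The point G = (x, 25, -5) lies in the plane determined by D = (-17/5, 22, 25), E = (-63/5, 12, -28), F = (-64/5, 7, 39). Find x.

-14/5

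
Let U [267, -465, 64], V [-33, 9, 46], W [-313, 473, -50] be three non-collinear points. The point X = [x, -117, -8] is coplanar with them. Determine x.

57

Coplanarity requires UV · (UW × UX) = 0.
UV = (-300, 474, -18), UW = (-580, 938, -114); the triple product is linear in x with coefficient -37152 and constant term 2117664.
Setting it to zero: x = 57.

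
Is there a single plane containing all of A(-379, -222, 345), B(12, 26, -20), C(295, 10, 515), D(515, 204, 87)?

Yes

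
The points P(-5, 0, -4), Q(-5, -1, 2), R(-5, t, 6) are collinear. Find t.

-5/3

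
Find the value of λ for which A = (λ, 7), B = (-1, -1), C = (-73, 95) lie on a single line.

-7

Collinearity: (A − B) must be parallel to (C − B) = (-72, 96).
Cross-multiplying the components: (λ − (-1))·(96) = (8)·(-72).
Solving gives λ = -7.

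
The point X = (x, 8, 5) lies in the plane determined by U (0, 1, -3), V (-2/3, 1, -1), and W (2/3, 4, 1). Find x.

2

Coplanarity requires UV · (UW × UX) = 0.
UV = (-2/3, 0, 2), UW = (2/3, 3, 4); the triple product is linear in x with coefficient -6 and constant term 12.
Setting it to zero: x = 2.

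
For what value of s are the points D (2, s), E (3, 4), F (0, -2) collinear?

2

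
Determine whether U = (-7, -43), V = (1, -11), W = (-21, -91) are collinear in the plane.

No

UV = (8, 32), UW = (-14, -48).
If collinear, UW would be a scalar multiple of UV. But (8)·(-48) ≠ (32)·(-14) (difference 64), so they are not parallel; the points are not collinear.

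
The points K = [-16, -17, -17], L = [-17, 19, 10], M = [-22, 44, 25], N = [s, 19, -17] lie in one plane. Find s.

-48

Normal to plane KLM: n = (-135, -120, 155); plane equation n·P = 1565.
Requiring n·N = 1565: (-135)s + (-4915) = 1565.
So s = -48.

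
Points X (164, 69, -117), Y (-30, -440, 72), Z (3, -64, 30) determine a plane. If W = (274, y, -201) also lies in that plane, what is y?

-323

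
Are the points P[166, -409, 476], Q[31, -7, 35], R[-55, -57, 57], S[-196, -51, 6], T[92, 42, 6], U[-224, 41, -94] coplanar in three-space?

The plane through P, Q, R has normal n = PQ × PR = (-13206, 40896, 41322) and equation n·X = 750612.
Checking the remaining points: n·S = 750612, n·T = 750612, n·U = 750612.
All equal 750612, so all 6 points lie in one plane.

Yes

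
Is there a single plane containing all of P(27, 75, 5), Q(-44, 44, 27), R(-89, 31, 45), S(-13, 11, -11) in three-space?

The four points are coplanar iff the 3×3 determinant with rows PQ, PR, PS is zero.
Rows: (-71, -31, 22), (-116, -44, 40), (-40, -64, -16).
Expanding along the first row: (-71)(3264) − (-31)(3456) + (22)(5664) = 0.
Zero determinant ⇒ coplanar.

Yes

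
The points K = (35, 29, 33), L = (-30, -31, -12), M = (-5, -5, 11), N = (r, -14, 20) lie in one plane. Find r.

Normal to plane KLM: n = (-210, 370, -190); plane equation n·P = -2890.
Requiring n·N = -2890: (-210)r + (-8980) = -2890.
So r = -29.

-29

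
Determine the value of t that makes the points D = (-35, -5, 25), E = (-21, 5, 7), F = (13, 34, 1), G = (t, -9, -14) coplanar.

-34

The points are coplanar iff DE · (DF × DG) = 0.
Expanding, this is linear in t: (462)t + (15708) = 0.
So t = -34.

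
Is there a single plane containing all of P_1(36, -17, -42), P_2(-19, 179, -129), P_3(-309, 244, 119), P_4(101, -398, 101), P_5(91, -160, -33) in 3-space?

No

The plane through P_1, P_2, P_3 has normal n = P_1P_2 × P_1P_3 = (54263, 38870, 53265) and equation n·P = -944452.
Checking the remaining points: n·P_4 = -4609932, n·P_5 = -3039012.
Since n·P_4 = -4609932 ≠ -944452, P_4 is off the plane and the points are not all coplanar.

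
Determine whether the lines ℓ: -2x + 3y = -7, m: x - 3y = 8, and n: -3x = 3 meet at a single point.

The three lines meet at one point iff the augmented coefficient matrix [aᵢ bᵢ cᵢ] has rank < 3, i.e. its determinant vanishes.
Here the determinant is 0.
It vanishes, so the lines are concurrent at (-1, -3).

Yes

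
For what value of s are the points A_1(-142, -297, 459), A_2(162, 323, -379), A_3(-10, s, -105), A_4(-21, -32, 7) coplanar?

3

The points are coplanar iff A_1A_2 · (A_1A_3 × A_1A_4) = 0.
Expanding, this is linear in s: (-36010)s + (108030) = 0.
So s = 3.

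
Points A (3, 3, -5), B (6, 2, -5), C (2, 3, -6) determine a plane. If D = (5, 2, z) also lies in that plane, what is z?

-6

The plane through A, B, C has equation 1x + 3y − 1z = 17.
Substituting D: (-1)z + (11) = 17, so z = -6.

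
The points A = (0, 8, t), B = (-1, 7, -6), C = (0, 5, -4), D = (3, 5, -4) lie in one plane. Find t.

The points are coplanar iff AB · (AC × AD) = 0.
Expanding, this is linear in t: (-6)t + (-42) = 0.
So t = -7.

-7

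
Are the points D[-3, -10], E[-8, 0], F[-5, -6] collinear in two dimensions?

Yes

DE = (-5, 10), DF = (-2, 4).
det[DE; DF] = (-5)(4) − (10)(-2) = 0.
The determinant is zero, so the points are collinear.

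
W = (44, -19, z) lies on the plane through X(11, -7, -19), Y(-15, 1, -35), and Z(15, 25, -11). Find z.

1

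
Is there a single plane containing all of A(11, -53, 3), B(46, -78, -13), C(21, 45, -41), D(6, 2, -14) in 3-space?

Yes

The four points are coplanar iff the 3×3 determinant with rows AB, AC, AD is zero.
Rows: (35, -25, -16), (10, 98, -44), (-5, 55, -17).
Expanding along the first row: (35)(754) − (-25)(-390) + (-16)(1040) = 0.
Zero determinant ⇒ coplanar.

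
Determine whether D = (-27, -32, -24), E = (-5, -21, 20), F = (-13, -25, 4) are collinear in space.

DE = (22, 11, 44), DF = (14, 7, 28).
Each component of DF is 7/11 times the corresponding component of DE, so DF = 7/11·DE and the points are collinear.

Yes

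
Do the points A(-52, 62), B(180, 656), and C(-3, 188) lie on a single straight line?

No

AB = (232, 594), AC = (49, 126).
det[AB; AC] = (232)(126) − (594)(49) = 126.
The determinant is nonzero, so they are not collinear.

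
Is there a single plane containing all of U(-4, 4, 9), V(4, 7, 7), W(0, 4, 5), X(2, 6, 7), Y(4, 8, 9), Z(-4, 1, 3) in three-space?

The plane through U, V, W has normal n = UV × UW = (-12, 24, -12) and equation n·P = 36.
Checking the remaining points: n·X = 36, n·Y = 36, n·Z = 36.
All equal 36, so all 6 points lie in one plane.

Yes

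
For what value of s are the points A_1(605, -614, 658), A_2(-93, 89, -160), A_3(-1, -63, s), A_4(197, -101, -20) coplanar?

64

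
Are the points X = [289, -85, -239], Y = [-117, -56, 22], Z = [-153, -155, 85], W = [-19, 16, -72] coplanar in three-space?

Yes

With X as base: XY = (-406, 29, 261), XZ = (-442, -70, 324), XW = (-308, 101, 167).
XZ × XW = (-44414, -25978, -66202).
XY · (XZ × XW) = 0.
The scalar triple product vanishes, so the four points are coplanar.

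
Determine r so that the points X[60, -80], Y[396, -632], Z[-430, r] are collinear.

Collinearity: (Z − X) must be parallel to (Y − X) = (336, -552).
Cross-multiplying the components: (r − (-80))·(336) = (-490)·(-552).
Solving gives r = 725.

725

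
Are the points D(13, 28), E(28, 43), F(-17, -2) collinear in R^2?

Yes

DE = (15, 15), DF = (-30, -30).
Twice the signed area of △DEF is (15)(-30) − (15)(-30) = 0.
The triangle is degenerate (zero area), so the points are collinear.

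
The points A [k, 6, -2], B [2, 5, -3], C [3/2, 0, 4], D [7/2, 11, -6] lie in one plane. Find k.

Coplanarity ⇔ det[AB; AC; AD] = 0.
Expanding, this is linear in k: (27)k + (-135/2) = 0.
So k = 5/2.

5/2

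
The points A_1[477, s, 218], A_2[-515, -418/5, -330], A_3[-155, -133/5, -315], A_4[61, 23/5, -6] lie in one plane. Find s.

The points are coplanar iff A_1A_2 · (A_1A_3 × A_1A_4) = 0.
Expanding, this is linear in s: (108000)s + (-7387200) = 0.
So s = 342/5.

342/5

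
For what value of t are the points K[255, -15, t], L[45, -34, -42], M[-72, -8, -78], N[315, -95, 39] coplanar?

159

The points are coplanar iff KL · (KM × KN) = 0.
Expanding, this is linear in t: (-117)t + (18603) = 0.
So t = 159.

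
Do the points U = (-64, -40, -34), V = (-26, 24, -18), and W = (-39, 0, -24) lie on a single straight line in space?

UV = (38, 64, 16), UW = (25, 40, 10).
UV × UW = (0, 20, -80).
The cross product is nonzero, so the points do not lie on one line.

No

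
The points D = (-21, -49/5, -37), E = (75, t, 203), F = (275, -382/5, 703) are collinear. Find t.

-157/5

Collinearity requires DE × DF = 0; each component is linear in t.
The x-component gives (740)t + (23236) = 0, so t = -157/5.
The remaining components then also vanish.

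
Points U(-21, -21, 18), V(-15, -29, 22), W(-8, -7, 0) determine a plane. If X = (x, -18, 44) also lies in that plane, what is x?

-82

Coplanarity requires UV · (UW × UX) = 0.
UV = (6, -8, 4), UW = (13, 14, -18); the triple product is linear in x with coefficient 88 and constant term 7216.
Setting it to zero: x = -82.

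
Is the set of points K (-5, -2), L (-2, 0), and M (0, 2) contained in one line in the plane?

KL = (3, 2), KM = (5, 4).
Twice the signed area of △KLM is (3)(4) − (2)(5) = 2.
The area is nonzero, so the three points are not collinear.

No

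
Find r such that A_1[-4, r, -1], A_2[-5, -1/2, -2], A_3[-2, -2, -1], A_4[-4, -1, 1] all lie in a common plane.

Coplanarity ⇔ det[A_1A_2; A_1A_3; A_1A_4] = 0.
Expanding, this is linear in r: (8)r + (8) = 0.
So r = -1.

-1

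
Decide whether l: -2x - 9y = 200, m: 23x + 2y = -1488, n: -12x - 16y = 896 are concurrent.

Lines aᵢx + bᵢy = cᵢ with pairwise distinct directions are concurrent exactly when det[aᵢ bᵢ cᵢ] = 0.
Here the determinant is 0.
It vanishes, so the lines are concurrent at (-64, -8).

Yes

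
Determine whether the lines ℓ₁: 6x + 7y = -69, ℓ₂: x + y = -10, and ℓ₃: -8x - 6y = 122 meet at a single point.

No

The three lines meet at one point iff the augmented coefficient matrix [aᵢ bᵢ cᵢ] has rank < 3, i.e. its determinant vanishes.
Here the determinant is -60.
Nonzero, so no common point exists.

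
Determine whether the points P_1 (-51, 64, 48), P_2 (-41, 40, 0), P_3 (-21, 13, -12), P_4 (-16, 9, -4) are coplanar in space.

Yes

A normal to the plane through P_1, P_2, P_3 is n = P_1P_2 × P_1P_3 = (-1008, -840, 210).
The plane has equation n·P = 7728. For P_4: n·P_4 = 7728.
Equal, so P_4 lies in the plane and all four are coplanar.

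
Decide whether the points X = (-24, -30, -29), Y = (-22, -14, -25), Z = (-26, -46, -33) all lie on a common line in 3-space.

XY = (2, 16, 4), XZ = (-2, -16, -4).
XY × XZ = (0, 0, 0).
The cross product vanishes, so the three points are collinear.

Yes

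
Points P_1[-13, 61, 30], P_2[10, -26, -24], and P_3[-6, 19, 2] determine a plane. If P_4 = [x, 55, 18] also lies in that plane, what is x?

-29

A normal to the plane is n = P_1P_2 × P_1P_3 = (168, 266, -357).
P_4 lies in the plane iff n · P_1P_4 = 0.
This gives (168)x + (4872) = 0, so x = -29.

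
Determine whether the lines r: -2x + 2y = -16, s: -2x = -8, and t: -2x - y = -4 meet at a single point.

Yes

The three lines meet at one point iff the augmented coefficient matrix [aᵢ bᵢ cᵢ] has rank < 3, i.e. its determinant vanishes.
Here the determinant is 0.
It vanishes, so the lines are concurrent at (4, -4).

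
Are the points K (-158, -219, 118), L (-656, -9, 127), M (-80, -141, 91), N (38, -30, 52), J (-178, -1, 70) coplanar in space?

The plane through K, L, M has normal n = KL × KM = (-6372, -12744, -55224) and equation n·P = -2718720.
Checking the remaining points: n·N = -2731464, n·J = -2718720.
Since n·N = -2731464 ≠ -2718720, N is off the plane and the points are not all coplanar.

No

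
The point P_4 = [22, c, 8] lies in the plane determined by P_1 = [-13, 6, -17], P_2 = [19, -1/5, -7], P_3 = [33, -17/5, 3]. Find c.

Coplanarity requires P_1P_2 · (P_1P_3 × P_1P_4) = 0.
P_1P_2 = (32, -31/5, 10), P_1P_3 = (46, -47/5, 20); the triple product is linear in c with coefficient -180 and constant term -360.
Setting it to zero: c = -2.

-2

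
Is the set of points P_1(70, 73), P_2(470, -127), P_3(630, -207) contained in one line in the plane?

Yes

P_1P_2 = (400, -200), P_1P_3 = (560, -280).
Checking proportionality: P_1P_3 = 7/5·P_1P_2, so the vectors are parallel and the points are collinear.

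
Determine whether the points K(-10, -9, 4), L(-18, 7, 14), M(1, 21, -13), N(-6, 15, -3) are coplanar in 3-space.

Yes

The four points are coplanar iff the 3×3 determinant with rows KL, KM, KN is zero.
Rows: (-8, 16, 10), (11, 30, -17), (4, 24, -7).
Expanding along the first row: (-8)(198) − (16)(-9) + (10)(144) = 0.
Zero determinant ⇒ coplanar.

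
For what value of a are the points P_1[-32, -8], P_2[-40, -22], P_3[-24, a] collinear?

6

The three points are collinear iff det[P_1P_2; P_1P_3] = 0.
This determinant is linear in a: (-8)a + (48) = 0, so a = 6.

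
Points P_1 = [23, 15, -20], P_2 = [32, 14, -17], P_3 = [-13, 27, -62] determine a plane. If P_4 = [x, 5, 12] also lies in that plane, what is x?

89

A normal to the plane is n = P_1P_2 × P_1P_3 = (6, 270, 72).
P_4 lies in the plane iff n · P_1P_4 = 0.
This gives (6)x + (-534) = 0, so x = 89.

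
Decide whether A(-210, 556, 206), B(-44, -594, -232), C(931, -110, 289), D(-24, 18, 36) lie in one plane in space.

With A as base: AB = (166, -1150, -438), AC = (1141, -666, 83), AD = (186, -538, -170).
AC × AD = (157874, 209408, -489982).
AB · (AC × AD) = 0.
The scalar triple product vanishes, so the four points are coplanar.

Yes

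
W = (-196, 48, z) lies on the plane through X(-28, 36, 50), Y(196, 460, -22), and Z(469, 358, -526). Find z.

326

The plane through X, Y, Z has equation −221040x + 93240y − 138600z = 2615760.
Substituting W: (-138600)z + (47799360) = 2615760, so z = 326.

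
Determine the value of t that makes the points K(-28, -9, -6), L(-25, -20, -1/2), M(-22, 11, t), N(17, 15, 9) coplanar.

Normal to plane KLN: n = (-297, 405/2, 567); plane equation n·P = 6183/2.
Requiring n·M = 6183/2: (567)t + (17523/2) = 6183/2.
So t = -10.

-10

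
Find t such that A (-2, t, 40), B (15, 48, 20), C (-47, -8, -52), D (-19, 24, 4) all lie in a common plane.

The points are coplanar iff AB · (AC × AD) = 0.
Expanding, this is linear in t: (-1456)t + (64064) = 0.
So t = 44.

44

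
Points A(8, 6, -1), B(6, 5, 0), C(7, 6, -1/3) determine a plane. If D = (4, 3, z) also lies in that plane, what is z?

The plane through A, B, C has equation −(2/3)x + (1/3)y − 1z = -7/3.
Substituting D: (-1)z + (-5/3) = -7/3, so z = 2/3.

2/3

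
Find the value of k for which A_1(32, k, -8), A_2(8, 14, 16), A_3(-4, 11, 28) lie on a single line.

Collinearity requires A_1A_2 × A_1A_3 = 0; each component is linear in k.
The x-component gives (-12)k + (240) = 0, so k = 20.
The remaining components then also vanish.

20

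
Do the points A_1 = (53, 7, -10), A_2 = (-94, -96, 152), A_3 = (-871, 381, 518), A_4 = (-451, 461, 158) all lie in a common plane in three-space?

Yes

With A_1 as base: A_1A_2 = (-147, -103, 162), A_1A_3 = (-924, 374, 528), A_1A_4 = (-504, 454, 168).
A_1A_3 × A_1A_4 = (-176880, -110880, -231000).
A_1A_2 · (A_1A_3 × A_1A_4) = 0.
The scalar triple product vanishes, so the four points are coplanar.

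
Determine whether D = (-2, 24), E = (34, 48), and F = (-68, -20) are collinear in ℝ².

Yes

DE = (36, 24), DF = (-66, -44).
Twice the signed area of △DEF is (36)(-44) − (24)(-66) = 0.
The triangle is degenerate (zero area), so the points are collinear.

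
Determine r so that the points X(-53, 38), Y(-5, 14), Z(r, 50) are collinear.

-77

Collinearity: (Z − X) must be parallel to (Y − X) = (48, -24).
Cross-multiplying the components: (r − (-53))·(-24) = (12)·(48).
Solving gives r = -77.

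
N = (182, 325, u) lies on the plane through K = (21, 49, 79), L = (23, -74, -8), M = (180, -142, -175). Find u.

Coplanarity requires KL · (KM × KN) = 0.
KL = (2, -123, -87), KM = (159, -191, -254); the triple product is linear in u with coefficient 19175 and constant term -2837900.
Setting it to zero: u = 148.

148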